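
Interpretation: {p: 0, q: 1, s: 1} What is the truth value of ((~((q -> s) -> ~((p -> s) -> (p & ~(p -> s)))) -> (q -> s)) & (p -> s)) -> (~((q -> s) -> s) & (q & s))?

q -> s = 1 -> 1 = 1
p -> s = 0 -> 1 = 1
p -> s = 0 -> 1 = 1
~(p -> s) = ~1 = 0
p & ~(p -> s) = 0 & 0 = 0
(p -> s) -> (p & ~(p -> s)) = 1 -> 0 = 0
~((p -> s) -> (p & ~(p -> s))) = ~0 = 1
(q -> s) -> ~((p -> s) -> (p & ~(p -> s))) = 1 -> 1 = 1
~((q -> s) -> ~((p -> s) -> (p & ~(p -> s)))) = ~1 = 0
q -> s = 1 -> 1 = 1
~((q -> s) -> ~((p -> s) -> (p & ~(p -> s)))) -> (q -> s) = 0 -> 1 = 1
p -> s = 0 -> 1 = 1
(~((q -> s) -> ~((p -> s) -> (p & ~(p -> s)))) -> (q -> s)) & (p -> s) = 1 & 1 = 1
q -> s = 1 -> 1 = 1
(q -> s) -> s = 1 -> 1 = 1
~((q -> s) -> s) = ~1 = 0
q & s = 1 & 1 = 1
~((q -> s) -> s) & (q & s) = 0 & 1 = 0
((~((q -> s) -> ~((p -> s) -> (p & ~(p -> s)))) -> (q -> s)) & (p -> s)) -> (~((q -> s) -> s) & (q & s)) = 1 -> 0 = 0

0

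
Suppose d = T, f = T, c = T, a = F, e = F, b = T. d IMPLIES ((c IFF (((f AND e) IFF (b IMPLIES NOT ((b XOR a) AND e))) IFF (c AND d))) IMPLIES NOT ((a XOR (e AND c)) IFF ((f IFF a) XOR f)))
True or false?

f AND e = T AND F = F
b XOR a = T XOR F = T
(b XOR a) AND e = T AND F = F
NOT ((b XOR a) AND e) = NOT F = T
b IMPLIES NOT ((b XOR a) AND e) = T IMPLIES T = T
(f AND e) IFF (b IMPLIES NOT ((b XOR a) AND e)) = F IFF T = F
c AND d = T AND T = T
((f AND e) IFF (b IMPLIES NOT ((b XOR a) AND e))) IFF (c AND d) = F IFF T = F
c IFF (((f AND e) IFF (b IMPLIES NOT ((b XOR a) AND e))) IFF (c AND d)) = T IFF F = F
e AND c = F AND T = F
a XOR (e AND c) = F XOR F = F
f IFF a = T IFF F = F
(f IFF a) XOR f = F XOR T = T
(a XOR (e AND c)) IFF ((f IFF a) XOR f) = F IFF T = F
NOT ((a XOR (e AND c)) IFF ((f IFF a) XOR f)) = NOT F = T
(c IFF (((f AND e) IFF (b IMPLIES NOT ((b XOR a) AND e))) IFF (c AND d))) IMPLIES NOT ((a XOR (e AND c)) IFF ((f IFF a) XOR f)) = F IMPLIES T = T
d IMPLIES ((c IFF (((f AND e) IFF (b IMPLIES NOT ((b XOR a) AND e))) IFF (c AND d))) IMPLIES NOT ((a XOR (e AND c)) IFF ((f IFF a) XOR f))) = T IMPLIES T = T

T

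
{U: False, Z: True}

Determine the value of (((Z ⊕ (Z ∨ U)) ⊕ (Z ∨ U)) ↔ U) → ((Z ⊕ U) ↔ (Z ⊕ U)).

Substituting U=False, Z=True:
Z ∨ U = True ∨ False = True
Z ⊕ (Z ∨ U) = True ⊕ True = False
Z ∨ U = True ∨ False = True
(Z ⊕ (Z ∨ U)) ⊕ (Z ∨ U) = False ⊕ True = True
((Z ⊕ (Z ∨ U)) ⊕ (Z ∨ U)) ↔ U = True ↔ False = False
Z ⊕ U = True ⊕ False = True
Z ⊕ U = True ⊕ False = True
(Z ⊕ U) ↔ (Z ⊕ U) = True ↔ True = True
(((Z ⊕ (Z ∨ U)) ⊕ (Z ∨ U)) ↔ U) → ((Z ⊕ U) ↔ (Z ⊕ U)) = False → True = True

True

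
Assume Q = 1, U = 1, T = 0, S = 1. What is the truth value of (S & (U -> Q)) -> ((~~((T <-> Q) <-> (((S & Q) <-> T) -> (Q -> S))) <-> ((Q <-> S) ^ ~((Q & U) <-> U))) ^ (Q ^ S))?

0

U -> Q = 1 -> 1 = 1
S & (U -> Q) = 1 & 1 = 1
T <-> Q = 0 <-> 1 = 0
S & Q = 1 & 1 = 1
(S & Q) <-> T = 1 <-> 0 = 0
Q -> S = 1 -> 1 = 1
((S & Q) <-> T) -> (Q -> S) = 0 -> 1 = 1
(T <-> Q) <-> (((S & Q) <-> T) -> (Q -> S)) = 0 <-> 1 = 0
~((T <-> Q) <-> (((S & Q) <-> T) -> (Q -> S))) = ~0 = 1
~~((T <-> Q) <-> (((S & Q) <-> T) -> (Q -> S))) = ~1 = 0
Q <-> S = 1 <-> 1 = 1
Q & U = 1 & 1 = 1
(Q & U) <-> U = 1 <-> 1 = 1
~((Q & U) <-> U) = ~1 = 0
(Q <-> S) ^ ~((Q & U) <-> U) = 1 ^ 0 = 1
~~((T <-> Q) <-> (((S & Q) <-> T) -> (Q -> S))) <-> ((Q <-> S) ^ ~((Q & U) <-> U)) = 0 <-> 1 = 0
Q ^ S = 1 ^ 1 = 0
(~~((T <-> Q) <-> (((S & Q) <-> T) -> (Q -> S))) <-> ((Q <-> S) ^ ~((Q & U) <-> U))) ^ (Q ^ S) = 0 ^ 0 = 0
(S & (U -> Q)) -> ((~~((T <-> Q) <-> (((S & Q) <-> T) -> (Q -> S))) <-> ((Q <-> S) ^ ~((Q & U) <-> U))) ^ (Q ^ S)) = 1 -> 0 = 0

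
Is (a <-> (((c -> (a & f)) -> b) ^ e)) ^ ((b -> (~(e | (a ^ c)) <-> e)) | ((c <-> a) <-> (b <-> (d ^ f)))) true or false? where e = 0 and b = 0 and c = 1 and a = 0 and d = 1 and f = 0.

1

a & f = 0 & 0 = 0
c -> (a & f) = 1 -> 0 = 0
(c -> (a & f)) -> b = 0 -> 0 = 1
((c -> (a & f)) -> b) ^ e = 1 ^ 0 = 1
a <-> (((c -> (a & f)) -> b) ^ e) = 0 <-> 1 = 0
a ^ c = 0 ^ 1 = 1
e | (a ^ c) = 0 | 1 = 1
~(e | (a ^ c)) = ~1 = 0
~(e | (a ^ c)) <-> e = 0 <-> 0 = 1
b -> (~(e | (a ^ c)) <-> e) = 0 -> 1 = 1
c <-> a = 1 <-> 0 = 0
d ^ f = 1 ^ 0 = 1
b <-> (d ^ f) = 0 <-> 1 = 0
(c <-> a) <-> (b <-> (d ^ f)) = 0 <-> 0 = 1
(b -> (~(e | (a ^ c)) <-> e)) | ((c <-> a) <-> (b <-> (d ^ f))) = 1 | 1 = 1
(a <-> (((c -> (a & f)) -> b) ^ e)) ^ ((b -> (~(e | (a ^ c)) <-> e)) | ((c <-> a) <-> (b <-> (d ^ f)))) = 0 ^ 1 = 1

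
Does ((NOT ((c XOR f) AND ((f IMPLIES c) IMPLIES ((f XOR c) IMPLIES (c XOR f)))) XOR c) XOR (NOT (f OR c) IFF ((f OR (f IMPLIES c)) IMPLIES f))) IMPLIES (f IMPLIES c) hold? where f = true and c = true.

c XOR f = true XOR true = false
f IMPLIES c = true IMPLIES true = true
f XOR c = true XOR true = false
c XOR f = true XOR true = false
(f XOR c) IMPLIES (c XOR f) = false IMPLIES false = true
(f IMPLIES c) IMPLIES ((f XOR c) IMPLIES (c XOR f)) = true IMPLIES true = true
(c XOR f) AND ((f IMPLIES c) IMPLIES ((f XOR c) IMPLIES (c XOR f))) = false AND true = false
NOT ((c XOR f) AND ((f IMPLIES c) IMPLIES ((f XOR c) IMPLIES (c XOR f)))) = NOT false = true
NOT ((c XOR f) AND ((f IMPLIES c) IMPLIES ((f XOR c) IMPLIES (c XOR f)))) XOR c = true XOR true = false
f OR c = true OR true = true
NOT (f OR c) = NOT true = false
f IMPLIES c = true IMPLIES true = true
f OR (f IMPLIES c) = true OR true = true
(f OR (f IMPLIES c)) IMPLIES f = true IMPLIES true = true
NOT (f OR c) IFF ((f OR (f IMPLIES c)) IMPLIES f) = false IFF true = false
(NOT ((c XOR f) AND ((f IMPLIES c) IMPLIES ((f XOR c) IMPLIES (c XOR f)))) XOR c) XOR (NOT (f OR c) IFF ((f OR (f IMPLIES c)) IMPLIES f)) = false XOR false = false
f IMPLIES c = true IMPLIES true = true
((NOT ((c XOR f) AND ((f IMPLIES c) IMPLIES ((f XOR c) IMPLIES (c XOR f)))) XOR c) XOR (NOT (f OR c) IFF ((f OR (f IMPLIES c)) IMPLIES f))) IMPLIES (f IMPLIES c) = false IMPLIES true = true

true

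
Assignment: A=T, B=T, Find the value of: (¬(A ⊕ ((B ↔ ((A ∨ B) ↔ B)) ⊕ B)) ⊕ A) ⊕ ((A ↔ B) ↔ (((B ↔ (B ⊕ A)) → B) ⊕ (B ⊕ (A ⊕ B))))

T

A ∨ B = T ∨ T = T
(A ∨ B) ↔ B = T ↔ T = T
B ↔ ((A ∨ B) ↔ B) = T ↔ T = T
(B ↔ ((A ∨ B) ↔ B)) ⊕ B = T ⊕ T = F
A ⊕ ((B ↔ ((A ∨ B) ↔ B)) ⊕ B) = T ⊕ F = T
¬(A ⊕ ((B ↔ ((A ∨ B) ↔ B)) ⊕ B)) = ¬T = F
¬(A ⊕ ((B ↔ ((A ∨ B) ↔ B)) ⊕ B)) ⊕ A = F ⊕ T = T
A ↔ B = T ↔ T = T
B ⊕ A = T ⊕ T = F
B ↔ (B ⊕ A) = T ↔ F = F
(B ↔ (B ⊕ A)) → B = F → T = T
A ⊕ B = T ⊕ T = F
B ⊕ (A ⊕ B) = T ⊕ F = T
((B ↔ (B ⊕ A)) → B) ⊕ (B ⊕ (A ⊕ B)) = T ⊕ T = F
(A ↔ B) ↔ (((B ↔ (B ⊕ A)) → B) ⊕ (B ⊕ (A ⊕ B))) = T ↔ F = F
(¬(A ⊕ ((B ↔ ((A ∨ B) ↔ B)) ⊕ B)) ⊕ A) ⊕ ((A ↔ B) ↔ (((B ↔ (B ⊕ A)) → B) ⊕ (B ⊕ (A ⊕ B)))) = T ⊕ F = T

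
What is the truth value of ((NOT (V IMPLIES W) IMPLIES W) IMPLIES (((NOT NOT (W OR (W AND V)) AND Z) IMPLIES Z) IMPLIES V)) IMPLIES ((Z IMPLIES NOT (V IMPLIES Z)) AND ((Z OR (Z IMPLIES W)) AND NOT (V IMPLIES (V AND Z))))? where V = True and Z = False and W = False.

Substituting V=True, Z=False, W=False:
V IMPLIES W = True IMPLIES False = False
NOT (V IMPLIES W) = NOT False = True
NOT (V IMPLIES W) IMPLIES W = True IMPLIES False = False
W AND V = False AND True = False
W OR (W AND V) = False OR False = False
NOT (W OR (W AND V)) = NOT False = True
NOT NOT (W OR (W AND V)) = NOT True = False
NOT NOT (W OR (W AND V)) AND Z = False AND False = False
(NOT NOT (W OR (W AND V)) AND Z) IMPLIES Z = False IMPLIES False = True
((NOT NOT (W OR (W AND V)) AND Z) IMPLIES Z) IMPLIES V = True IMPLIES True = True
(NOT (V IMPLIES W) IMPLIES W) IMPLIES (((NOT NOT (W OR (W AND V)) AND Z) IMPLIES Z) IMPLIES V) = False IMPLIES True = True
V IMPLIES Z = True IMPLIES False = False
NOT (V IMPLIES Z) = NOT False = True
Z IMPLIES NOT (V IMPLIES Z) = False IMPLIES True = True
Z IMPLIES W = False IMPLIES False = True
Z OR (Z IMPLIES W) = False OR True = True
V AND Z = True AND False = False
V IMPLIES (V AND Z) = True IMPLIES False = False
NOT (V IMPLIES (V AND Z)) = NOT False = True
(Z OR (Z IMPLIES W)) AND NOT (V IMPLIES (V AND Z)) = True AND True = True
(Z IMPLIES NOT (V IMPLIES Z)) AND ((Z OR (Z IMPLIES W)) AND NOT (V IMPLIES (V AND Z))) = True AND True = True
((NOT (V IMPLIES W) IMPLIES W) IMPLIES (((NOT NOT (W OR (W AND V)) AND Z) IMPLIES Z) IMPLIES V)) IMPLIES ((Z IMPLIES NOT (V IMPLIES Z)) AND ((Z OR (Z IMPLIES W)) AND NOT (V IMPLIES (V AND Z)))) = True IMPLIES True = True

True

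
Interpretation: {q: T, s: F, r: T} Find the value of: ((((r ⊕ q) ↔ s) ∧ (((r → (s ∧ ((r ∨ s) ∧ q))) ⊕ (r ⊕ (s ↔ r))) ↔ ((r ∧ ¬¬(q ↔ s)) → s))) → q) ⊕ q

F

Substituting q=T, s=F, r=T:
r ⊕ q = T ⊕ T = F
(r ⊕ q) ↔ s = F ↔ F = T
r ∨ s = T ∨ F = T
(r ∨ s) ∧ q = T ∧ T = T
s ∧ ((r ∨ s) ∧ q) = F ∧ T = F
r → (s ∧ ((r ∨ s) ∧ q)) = T → F = F
s ↔ r = F ↔ T = F
r ⊕ (s ↔ r) = T ⊕ F = T
(r → (s ∧ ((r ∨ s) ∧ q))) ⊕ (r ⊕ (s ↔ r)) = F ⊕ T = T
q ↔ s = T ↔ F = F
¬(q ↔ s) = ¬F = T
¬¬(q ↔ s) = ¬T = F
r ∧ ¬¬(q ↔ s) = T ∧ F = F
(r ∧ ¬¬(q ↔ s)) → s = F → F = T
((r → (s ∧ ((r ∨ s) ∧ q))) ⊕ (r ⊕ (s ↔ r))) ↔ ((r ∧ ¬¬(q ↔ s)) → s) = T ↔ T = T
((r ⊕ q) ↔ s) ∧ (((r → (s ∧ ((r ∨ s) ∧ q))) ⊕ (r ⊕ (s ↔ r))) ↔ ((r ∧ ¬¬(q ↔ s)) → s)) = T ∧ T = T
(((r ⊕ q) ↔ s) ∧ (((r → (s ∧ ((r ∨ s) ∧ q))) ⊕ (r ⊕ (s ↔ r))) ↔ ((r ∧ ¬¬(q ↔ s)) → s))) → q = T → T = T
((((r ⊕ q) ↔ s) ∧ (((r → (s ∧ ((r ∨ s) ∧ q))) ⊕ (r ⊕ (s ↔ r))) ↔ ((r ∧ ¬¬(q ↔ s)) → s))) → q) ⊕ q = T ⊕ T = F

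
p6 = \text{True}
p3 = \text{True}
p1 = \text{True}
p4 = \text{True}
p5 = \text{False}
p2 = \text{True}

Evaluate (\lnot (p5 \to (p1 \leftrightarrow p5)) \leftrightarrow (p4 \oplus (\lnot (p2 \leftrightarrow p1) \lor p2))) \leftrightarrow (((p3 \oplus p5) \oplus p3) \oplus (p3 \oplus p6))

\text{False}

p1 \leftrightarrow p5 = \text{True} \leftrightarrow \text{False} = \text{False}
p5 \to (p1 \leftrightarrow p5) = \text{False} \to \text{False} = \text{True}
\lnot (p5 \to (p1 \leftrightarrow p5)) = \lnot \text{True} = \text{False}
p2 \leftrightarrow p1 = \text{True} \leftrightarrow \text{True} = \text{True}
\lnot (p2 \leftrightarrow p1) = \lnot \text{True} = \text{False}
\lnot (p2 \leftrightarrow p1) \lor p2 = \text{False} \lor \text{True} = \text{True}
p4 \oplus (\lnot (p2 \leftrightarrow p1) \lor p2) = \text{True} \oplus \text{True} = \text{False}
\lnot (p5 \to (p1 \leftrightarrow p5)) \leftrightarrow (p4 \oplus (\lnot (p2 \leftrightarrow p1) \lor p2)) = \text{False} \leftrightarrow \text{False} = \text{True}
p3 \oplus p5 = \text{True} \oplus \text{False} = \text{True}
(p3 \oplus p5) \oplus p3 = \text{True} \oplus \text{True} = \text{False}
p3 \oplus p6 = \text{True} \oplus \text{True} = \text{False}
((p3 \oplus p5) \oplus p3) \oplus (p3 \oplus p6) = \text{False} \oplus \text{False} = \text{False}
(\lnot (p5 \to (p1 \leftrightarrow p5)) \leftrightarrow (p4 \oplus (\lnot (p2 \leftrightarrow p1) \lor p2))) \leftrightarrow (((p3 \oplus p5) \oplus p3) \oplus (p3 \oplus p6)) = \text{True} \leftrightarrow \text{False} = \text{False}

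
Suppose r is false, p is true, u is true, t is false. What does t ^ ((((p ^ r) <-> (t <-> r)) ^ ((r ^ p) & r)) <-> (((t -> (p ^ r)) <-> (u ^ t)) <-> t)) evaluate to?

p ^ r = 1 ^ 0 = 1
t <-> r = 0 <-> 0 = 1
(p ^ r) <-> (t <-> r) = 1 <-> 1 = 1
r ^ p = 0 ^ 1 = 1
(r ^ p) & r = 1 & 0 = 0
((p ^ r) <-> (t <-> r)) ^ ((r ^ p) & r) = 1 ^ 0 = 1
p ^ r = 1 ^ 0 = 1
t -> (p ^ r) = 0 -> 1 = 1
u ^ t = 1 ^ 0 = 1
(t -> (p ^ r)) <-> (u ^ t) = 1 <-> 1 = 1
((t -> (p ^ r)) <-> (u ^ t)) <-> t = 1 <-> 0 = 0
(((p ^ r) <-> (t <-> r)) ^ ((r ^ p) & r)) <-> (((t -> (p ^ r)) <-> (u ^ t)) <-> t) = 1 <-> 0 = 0
t ^ ((((p ^ r) <-> (t <-> r)) ^ ((r ^ p) & r)) <-> (((t -> (p ^ r)) <-> (u ^ t)) <-> t)) = 0 ^ 0 = 0

0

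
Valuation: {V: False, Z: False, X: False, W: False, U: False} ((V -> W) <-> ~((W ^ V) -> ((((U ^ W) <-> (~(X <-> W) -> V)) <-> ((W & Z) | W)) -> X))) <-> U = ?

V -> W = False -> False = True
W ^ V = False ^ False = False
U ^ W = False ^ False = False
X <-> W = False <-> False = True
~(X <-> W) = ~True = False
~(X <-> W) -> V = False -> False = True
(U ^ W) <-> (~(X <-> W) -> V) = False <-> True = False
W & Z = False & False = False
(W & Z) | W = False | False = False
((U ^ W) <-> (~(X <-> W) -> V)) <-> ((W & Z) | W) = False <-> False = True
(((U ^ W) <-> (~(X <-> W) -> V)) <-> ((W & Z) | W)) -> X = True -> False = False
(W ^ V) -> ((((U ^ W) <-> (~(X <-> W) -> V)) <-> ((W & Z) | W)) -> X) = False -> False = True
~((W ^ V) -> ((((U ^ W) <-> (~(X <-> W) -> V)) <-> ((W & Z) | W)) -> X)) = ~True = False
(V -> W) <-> ~((W ^ V) -> ((((U ^ W) <-> (~(X <-> W) -> V)) <-> ((W & Z) | W)) -> X)) = True <-> False = False
((V -> W) <-> ~((W ^ V) -> ((((U ^ W) <-> (~(X <-> W) -> V)) <-> ((W & Z) | W)) -> X))) <-> U = False <-> False = True

True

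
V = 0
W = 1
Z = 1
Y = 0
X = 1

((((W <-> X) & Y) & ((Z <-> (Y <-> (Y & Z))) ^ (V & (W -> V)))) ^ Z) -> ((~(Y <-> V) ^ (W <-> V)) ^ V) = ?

W <-> X = 1 <-> 1 = 1
(W <-> X) & Y = 1 & 0 = 0
Y & Z = 0 & 1 = 0
Y <-> (Y & Z) = 0 <-> 0 = 1
Z <-> (Y <-> (Y & Z)) = 1 <-> 1 = 1
W -> V = 1 -> 0 = 0
V & (W -> V) = 0 & 0 = 0
(Z <-> (Y <-> (Y & Z))) ^ (V & (W -> V)) = 1 ^ 0 = 1
((W <-> X) & Y) & ((Z <-> (Y <-> (Y & Z))) ^ (V & (W -> V))) = 0 & 1 = 0
(((W <-> X) & Y) & ((Z <-> (Y <-> (Y & Z))) ^ (V & (W -> V)))) ^ Z = 0 ^ 1 = 1
Y <-> V = 0 <-> 0 = 1
~(Y <-> V) = ~1 = 0
W <-> V = 1 <-> 0 = 0
~(Y <-> V) ^ (W <-> V) = 0 ^ 0 = 0
(~(Y <-> V) ^ (W <-> V)) ^ V = 0 ^ 0 = 0
((((W <-> X) & Y) & ((Z <-> (Y <-> (Y & Z))) ^ (V & (W -> V)))) ^ Z) -> ((~(Y <-> V) ^ (W <-> V)) ^ V) = 1 -> 0 = 0

0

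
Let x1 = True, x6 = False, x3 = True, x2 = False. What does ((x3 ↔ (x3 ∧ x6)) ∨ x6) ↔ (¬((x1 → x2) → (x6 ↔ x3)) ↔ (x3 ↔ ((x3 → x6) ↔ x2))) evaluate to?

Substituting x1=True, x6=False, x3=True, x2=False:
x3 ∧ x6 = True ∧ False = False
x3 ↔ (x3 ∧ x6) = True ↔ False = False
(x3 ↔ (x3 ∧ x6)) ∨ x6 = False ∨ False = False
x1 → x2 = True → False = False
x6 ↔ x3 = False ↔ True = False
(x1 → x2) → (x6 ↔ x3) = False → False = True
¬((x1 → x2) → (x6 ↔ x3)) = ¬True = False
x3 → x6 = True → False = False
(x3 → x6) ↔ x2 = False ↔ False = True
x3 ↔ ((x3 → x6) ↔ x2) = True ↔ True = True
¬((x1 → x2) → (x6 ↔ x3)) ↔ (x3 ↔ ((x3 → x6) ↔ x2)) = False ↔ True = False
((x3 ↔ (x3 ∧ x6)) ∨ x6) ↔ (¬((x1 → x2) → (x6 ↔ x3)) ↔ (x3 ↔ ((x3 → x6) ↔ x2))) = False ↔ False = True

True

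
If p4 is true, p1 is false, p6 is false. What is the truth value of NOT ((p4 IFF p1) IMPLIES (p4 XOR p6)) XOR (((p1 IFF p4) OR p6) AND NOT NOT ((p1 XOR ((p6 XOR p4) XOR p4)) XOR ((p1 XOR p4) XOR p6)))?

Substituting p4=True, p1=False, p6=False:
p4 IFF p1 = True IFF False = False
p4 XOR p6 = True XOR False = True
(p4 IFF p1) IMPLIES (p4 XOR p6) = False IMPLIES True = True
NOT ((p4 IFF p1) IMPLIES (p4 XOR p6)) = NOT True = False
p1 IFF p4 = False IFF True = False
(p1 IFF p4) OR p6 = False OR False = False
p6 XOR p4 = False XOR True = True
(p6 XOR p4) XOR p4 = True XOR True = False
p1 XOR ((p6 XOR p4) XOR p4) = False XOR False = False
p1 XOR p4 = False XOR True = True
(p1 XOR p4) XOR p6 = True XOR False = True
(p1 XOR ((p6 XOR p4) XOR p4)) XOR ((p1 XOR p4) XOR p6) = False XOR True = True
NOT ((p1 XOR ((p6 XOR p4) XOR p4)) XOR ((p1 XOR p4) XOR p6)) = NOT True = False
NOT NOT ((p1 XOR ((p6 XOR p4) XOR p4)) XOR ((p1 XOR p4) XOR p6)) = NOT False = True
((p1 IFF p4) OR p6) AND NOT NOT ((p1 XOR ((p6 XOR p4) XOR p4)) XOR ((p1 XOR p4) XOR p6)) = False AND True = False
NOT ((p4 IFF p1) IMPLIES (p4 XOR p6)) XOR (((p1 IFF p4) OR p6) AND NOT NOT ((p1 XOR ((p6 XOR p4) XOR p4)) XOR ((p1 XOR p4) XOR p6))) = False XOR False = False

False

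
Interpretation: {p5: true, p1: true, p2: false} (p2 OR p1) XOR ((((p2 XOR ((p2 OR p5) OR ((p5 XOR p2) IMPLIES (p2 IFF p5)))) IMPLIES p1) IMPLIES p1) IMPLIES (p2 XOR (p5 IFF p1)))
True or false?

p2 OR p1 = false OR true = true
p2 OR p5 = false OR true = true
p5 XOR p2 = true XOR false = true
p2 IFF p5 = false IFF true = false
(p5 XOR p2) IMPLIES (p2 IFF p5) = true IMPLIES false = false
(p2 OR p5) OR ((p5 XOR p2) IMPLIES (p2 IFF p5)) = true OR false = true
p2 XOR ((p2 OR p5) OR ((p5 XOR p2) IMPLIES (p2 IFF p5))) = false XOR true = true
(p2 XOR ((p2 OR p5) OR ((p5 XOR p2) IMPLIES (p2 IFF p5)))) IMPLIES p1 = true IMPLIES true = true
((p2 XOR ((p2 OR p5) OR ((p5 XOR p2) IMPLIES (p2 IFF p5)))) IMPLIES p1) IMPLIES p1 = true IMPLIES true = true
p5 IFF p1 = true IFF true = true
p2 XOR (p5 IFF p1) = false XOR true = true
(((p2 XOR ((p2 OR p5) OR ((p5 XOR p2) IMPLIES (p2 IFF p5)))) IMPLIES p1) IMPLIES p1) IMPLIES (p2 XOR (p5 IFF p1)) = true IMPLIES true = true
(p2 OR p1) XOR ((((p2 XOR ((p2 OR p5) OR ((p5 XOR p2) IMPLIES (p2 IFF p5)))) IMPLIES p1) IMPLIES p1) IMPLIES (p2 XOR (p5 IFF p1))) = true XOR true = false

false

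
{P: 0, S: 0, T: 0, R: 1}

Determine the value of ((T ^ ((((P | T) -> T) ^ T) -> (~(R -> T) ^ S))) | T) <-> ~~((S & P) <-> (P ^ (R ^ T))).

0

P | T = 0 | 0 = 0
(P | T) -> T = 0 -> 0 = 1
((P | T) -> T) ^ T = 1 ^ 0 = 1
R -> T = 1 -> 0 = 0
~(R -> T) = ~0 = 1
~(R -> T) ^ S = 1 ^ 0 = 1
(((P | T) -> T) ^ T) -> (~(R -> T) ^ S) = 1 -> 1 = 1
T ^ ((((P | T) -> T) ^ T) -> (~(R -> T) ^ S)) = 0 ^ 1 = 1
(T ^ ((((P | T) -> T) ^ T) -> (~(R -> T) ^ S))) | T = 1 | 0 = 1
S & P = 0 & 0 = 0
R ^ T = 1 ^ 0 = 1
P ^ (R ^ T) = 0 ^ 1 = 1
(S & P) <-> (P ^ (R ^ T)) = 0 <-> 1 = 0
~((S & P) <-> (P ^ (R ^ T))) = ~0 = 1
~~((S & P) <-> (P ^ (R ^ T))) = ~1 = 0
((T ^ ((((P | T) -> T) ^ T) -> (~(R -> T) ^ S))) | T) <-> ~~((S & P) <-> (P ^ (R ^ T))) = 1 <-> 0 = 0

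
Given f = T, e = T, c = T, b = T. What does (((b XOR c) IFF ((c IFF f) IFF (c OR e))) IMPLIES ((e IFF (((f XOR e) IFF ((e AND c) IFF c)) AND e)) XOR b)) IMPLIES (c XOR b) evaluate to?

F

b XOR c = T XOR T = F
c IFF f = T IFF T = T
c OR e = T OR T = T
(c IFF f) IFF (c OR e) = T IFF T = T
(b XOR c) IFF ((c IFF f) IFF (c OR e)) = F IFF T = F
f XOR e = T XOR T = F
e AND c = T AND T = T
(e AND c) IFF c = T IFF T = T
(f XOR e) IFF ((e AND c) IFF c) = F IFF T = F
((f XOR e) IFF ((e AND c) IFF c)) AND e = F AND T = F
e IFF (((f XOR e) IFF ((e AND c) IFF c)) AND e) = T IFF F = F
(e IFF (((f XOR e) IFF ((e AND c) IFF c)) AND e)) XOR b = F XOR T = T
((b XOR c) IFF ((c IFF f) IFF (c OR e))) IMPLIES ((e IFF (((f XOR e) IFF ((e AND c) IFF c)) AND e)) XOR b) = F IMPLIES T = T
c XOR b = T XOR T = F
(((b XOR c) IFF ((c IFF f) IFF (c OR e))) IMPLIES ((e IFF (((f XOR e) IFF ((e AND c) IFF c)) AND e)) XOR b)) IMPLIES (c XOR b) = T IMPLIES F = F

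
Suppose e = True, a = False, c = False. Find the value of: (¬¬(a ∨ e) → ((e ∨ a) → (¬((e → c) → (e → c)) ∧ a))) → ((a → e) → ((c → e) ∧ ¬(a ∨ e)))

Substituting e=True, a=False, c=False:
a ∨ e = False ∨ True = True
¬(a ∨ e) = ¬True = False
¬¬(a ∨ e) = ¬False = True
e ∨ a = True ∨ False = True
e → c = True → False = False
e → c = True → False = False
(e → c) → (e → c) = False → False = True
¬((e → c) → (e → c)) = ¬True = False
¬((e → c) → (e → c)) ∧ a = False ∧ False = False
(e ∨ a) → (¬((e → c) → (e → c)) ∧ a) = True → False = False
¬¬(a ∨ e) → ((e ∨ a) → (¬((e → c) → (e → c)) ∧ a)) = True → False = False
a → e = False → True = True
c → e = False → True = True
a ∨ e = False ∨ True = True
¬(a ∨ e) = ¬True = False
(c → e) ∧ ¬(a ∨ e) = True ∧ False = False
(a → e) → ((c → e) ∧ ¬(a ∨ e)) = True → False = False
(¬¬(a ∨ e) → ((e ∨ a) → (¬((e → c) → (e → c)) ∧ a))) → ((a → e) → ((c → e) ∧ ¬(a ∨ e))) = False → False = True

True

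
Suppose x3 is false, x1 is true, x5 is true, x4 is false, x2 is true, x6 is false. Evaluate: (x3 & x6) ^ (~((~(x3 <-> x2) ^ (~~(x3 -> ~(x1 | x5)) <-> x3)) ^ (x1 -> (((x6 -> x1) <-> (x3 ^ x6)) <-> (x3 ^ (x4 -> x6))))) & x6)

x3 & x6 = 0 & 0 = 0
x3 <-> x2 = 0 <-> 1 = 0
~(x3 <-> x2) = ~0 = 1
x1 | x5 = 1 | 1 = 1
~(x1 | x5) = ~1 = 0
x3 -> ~(x1 | x5) = 0 -> 0 = 1
~(x3 -> ~(x1 | x5)) = ~1 = 0
~~(x3 -> ~(x1 | x5)) = ~0 = 1
~~(x3 -> ~(x1 | x5)) <-> x3 = 1 <-> 0 = 0
~(x3 <-> x2) ^ (~~(x3 -> ~(x1 | x5)) <-> x3) = 1 ^ 0 = 1
x6 -> x1 = 0 -> 1 = 1
x3 ^ x6 = 0 ^ 0 = 0
(x6 -> x1) <-> (x3 ^ x6) = 1 <-> 0 = 0
x4 -> x6 = 0 -> 0 = 1
x3 ^ (x4 -> x6) = 0 ^ 1 = 1
((x6 -> x1) <-> (x3 ^ x6)) <-> (x3 ^ (x4 -> x6)) = 0 <-> 1 = 0
x1 -> (((x6 -> x1) <-> (x3 ^ x6)) <-> (x3 ^ (x4 -> x6))) = 1 -> 0 = 0
(~(x3 <-> x2) ^ (~~(x3 -> ~(x1 | x5)) <-> x3)) ^ (x1 -> (((x6 -> x1) <-> (x3 ^ x6)) <-> (x3 ^ (x4 -> x6)))) = 1 ^ 0 = 1
~((~(x3 <-> x2) ^ (~~(x3 -> ~(x1 | x5)) <-> x3)) ^ (x1 -> (((x6 -> x1) <-> (x3 ^ x6)) <-> (x3 ^ (x4 -> x6))))) = ~1 = 0
~((~(x3 <-> x2) ^ (~~(x3 -> ~(x1 | x5)) <-> x3)) ^ (x1 -> (((x6 -> x1) <-> (x3 ^ x6)) <-> (x3 ^ (x4 -> x6))))) & x6 = 0 & 0 = 0
(x3 & x6) ^ (~((~(x3 <-> x2) ^ (~~(x3 -> ~(x1 | x5)) <-> x3)) ^ (x1 -> (((x6 -> x1) <-> (x3 ^ x6)) <-> (x3 ^ (x4 -> x6))))) & x6) = 0 ^ 0 = 0

0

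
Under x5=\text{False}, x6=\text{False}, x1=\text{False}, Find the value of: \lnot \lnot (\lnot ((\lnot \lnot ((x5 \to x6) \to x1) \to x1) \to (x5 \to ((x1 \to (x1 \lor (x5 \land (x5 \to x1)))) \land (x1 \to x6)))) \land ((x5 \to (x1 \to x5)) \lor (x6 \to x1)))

\text{False}

Substituting x5=\text{False}, x6=\text{False}, x1=\text{False}:
x5 \to x6 = \text{False} \to \text{False} = \text{True}
(x5 \to x6) \to x1 = \text{True} \to \text{False} = \text{False}
\lnot ((x5 \to x6) \to x1) = \lnot \text{False} = \text{True}
\lnot \lnot ((x5 \to x6) \to x1) = \lnot \text{True} = \text{False}
\lnot \lnot ((x5 \to x6) \to x1) \to x1 = \text{False} \to \text{False} = \text{True}
x5 \to x1 = \text{False} \to \text{False} = \text{True}
x5 \land (x5 \to x1) = \text{False} \land \text{True} = \text{False}
x1 \lor (x5 \land (x5 \to x1)) = \text{False} \lor \text{False} = \text{False}
x1 \to (x1 \lor (x5 \land (x5 \to x1))) = \text{False} \to \text{False} = \text{True}
x1 \to x6 = \text{False} \to \text{False} = \text{True}
(x1 \to (x1 \lor (x5 \land (x5 \to x1)))) \land (x1 \to x6) = \text{True} \land \text{True} = \text{True}
x5 \to ((x1 \to (x1 \lor (x5 \land (x5 \to x1)))) \land (x1 \to x6)) = \text{False} \to \text{True} = \text{True}
(\lnot \lnot ((x5 \to x6) \to x1) \to x1) \to (x5 \to ((x1 \to (x1 \lor (x5 \land (x5 \to x1)))) \land (x1 \to x6))) = \text{True} \to \text{True} = \text{True}
\lnot ((\lnot \lnot ((x5 \to x6) \to x1) \to x1) \to (x5 \to ((x1 \to (x1 \lor (x5 \land (x5 \to x1)))) \land (x1 \to x6)))) = \lnot \text{True} = \text{False}
x1 \to x5 = \text{False} \to \text{False} = \text{True}
x5 \to (x1 \to x5) = \text{False} \to \text{True} = \text{True}
x6 \to x1 = \text{False} \to \text{False} = \text{True}
(x5 \to (x1 \to x5)) \lor (x6 \to x1) = \text{True} \lor \text{True} = \text{True}
\lnot ((\lnot \lnot ((x5 \to x6) \to x1) \to x1) \to (x5 \to ((x1 \to (x1 \lor (x5 \land (x5 \to x1)))) \land (x1 \to x6)))) \land ((x5 \to (x1 \to x5)) \lor (x6 \to x1)) = \text{False} \land \text{True} = \text{False}
\lnot (\lnot ((\lnot \lnot ((x5 \to x6) \to x1) \to x1) \to (x5 \to ((x1 \to (x1 \lor (x5 \land (x5 \to x1)))) \land (x1 \to x6)))) \land ((x5 \to (x1 \to x5)) \lor (x6 \to x1))) = \lnot \text{False} = \text{True}
\lnot \lnot (\lnot ((\lnot \lnot ((x5 \to x6) \to x1) \to x1) \to (x5 \to ((x1 \to (x1 \lor (x5 \land (x5 \to x1)))) \land (x1 \to x6)))) \land ((x5 \to (x1 \to x5)) \lor (x6 \to x1))) = \lnot \text{True} = \text{False}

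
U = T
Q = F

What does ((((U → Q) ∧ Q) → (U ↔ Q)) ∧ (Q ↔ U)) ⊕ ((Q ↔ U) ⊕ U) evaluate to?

U → Q = T → F = F
(U → Q) ∧ Q = F ∧ F = F
U ↔ Q = T ↔ F = F
((U → Q) ∧ Q) → (U ↔ Q) = F → F = T
Q ↔ U = F ↔ T = F
(((U → Q) ∧ Q) → (U ↔ Q)) ∧ (Q ↔ U) = T ∧ F = F
Q ↔ U = F ↔ T = F
(Q ↔ U) ⊕ U = F ⊕ T = T
((((U → Q) ∧ Q) → (U ↔ Q)) ∧ (Q ↔ U)) ⊕ ((Q ↔ U) ⊕ U) = F ⊕ T = T

T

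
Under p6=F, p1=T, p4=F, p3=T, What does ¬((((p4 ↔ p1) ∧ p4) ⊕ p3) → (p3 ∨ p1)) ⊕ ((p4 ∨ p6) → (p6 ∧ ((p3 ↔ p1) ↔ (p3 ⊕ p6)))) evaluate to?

Substituting p6=F, p1=T, p4=F, p3=T:
p4 ↔ p1 = F ↔ T = F
(p4 ↔ p1) ∧ p4 = F ∧ F = F
((p4 ↔ p1) ∧ p4) ⊕ p3 = F ⊕ T = T
p3 ∨ p1 = T ∨ T = T
(((p4 ↔ p1) ∧ p4) ⊕ p3) → (p3 ∨ p1) = T → T = T
¬((((p4 ↔ p1) ∧ p4) ⊕ p3) → (p3 ∨ p1)) = ¬T = F
p4 ∨ p6 = F ∨ F = F
p3 ↔ p1 = T ↔ T = T
p3 ⊕ p6 = T ⊕ F = T
(p3 ↔ p1) ↔ (p3 ⊕ p6) = T ↔ T = T
p6 ∧ ((p3 ↔ p1) ↔ (p3 ⊕ p6)) = F ∧ T = F
(p4 ∨ p6) → (p6 ∧ ((p3 ↔ p1) ↔ (p3 ⊕ p6))) = F → F = T
¬((((p4 ↔ p1) ∧ p4) ⊕ p3) → (p3 ∨ p1)) ⊕ ((p4 ∨ p6) → (p6 ∧ ((p3 ↔ p1) ↔ (p3 ⊕ p6)))) = F ⊕ T = T

T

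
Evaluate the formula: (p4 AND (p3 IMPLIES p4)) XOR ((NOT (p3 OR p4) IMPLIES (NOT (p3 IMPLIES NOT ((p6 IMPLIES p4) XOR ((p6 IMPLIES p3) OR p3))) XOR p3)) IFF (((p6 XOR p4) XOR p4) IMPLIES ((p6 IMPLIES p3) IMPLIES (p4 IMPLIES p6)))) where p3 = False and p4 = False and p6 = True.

False

Substituting p3=False, p4=False, p6=True:
p3 IMPLIES p4 = False IMPLIES False = True
p4 AND (p3 IMPLIES p4) = False AND True = False
p3 OR p4 = False OR False = False
NOT (p3 OR p4) = NOT False = True
p6 IMPLIES p4 = True IMPLIES False = False
p6 IMPLIES p3 = True IMPLIES False = False
(p6 IMPLIES p3) OR p3 = False OR False = False
(p6 IMPLIES p4) XOR ((p6 IMPLIES p3) OR p3) = False XOR False = False
NOT ((p6 IMPLIES p4) XOR ((p6 IMPLIES p3) OR p3)) = NOT False = True
p3 IMPLIES NOT ((p6 IMPLIES p4) XOR ((p6 IMPLIES p3) OR p3)) = False IMPLIES True = True
NOT (p3 IMPLIES NOT ((p6 IMPLIES p4) XOR ((p6 IMPLIES p3) OR p3))) = NOT True = False
NOT (p3 IMPLIES NOT ((p6 IMPLIES p4) XOR ((p6 IMPLIES p3) OR p3))) XOR p3 = False XOR False = False
NOT (p3 OR p4) IMPLIES (NOT (p3 IMPLIES NOT ((p6 IMPLIES p4) XOR ((p6 IMPLIES p3) OR p3))) XOR p3) = True IMPLIES False = False
p6 XOR p4 = True XOR False = True
(p6 XOR p4) XOR p4 = True XOR False = True
p6 IMPLIES p3 = True IMPLIES False = False
p4 IMPLIES p6 = False IMPLIES True = True
(p6 IMPLIES p3) IMPLIES (p4 IMPLIES p6) = False IMPLIES True = True
((p6 XOR p4) XOR p4) IMPLIES ((p6 IMPLIES p3) IMPLIES (p4 IMPLIES p6)) = True IMPLIES True = True
(NOT (p3 OR p4) IMPLIES (NOT (p3 IMPLIES NOT ((p6 IMPLIES p4) XOR ((p6 IMPLIES p3) OR p3))) XOR p3)) IFF (((p6 XOR p4) XOR p4) IMPLIES ((p6 IMPLIES p3) IMPLIES (p4 IMPLIES p6))) = False IFF True = False
(p4 AND (p3 IMPLIES p4)) XOR ((NOT (p3 OR p4) IMPLIES (NOT (p3 IMPLIES NOT ((p6 IMPLIES p4) XOR ((p6 IMPLIES p3) OR p3))) XOR p3)) IFF (((p6 XOR p4) XOR p4) IMPLIES ((p6 IMPLIES p3) IMPLIES (p4 IMPLIES p6)))) = False XOR False = False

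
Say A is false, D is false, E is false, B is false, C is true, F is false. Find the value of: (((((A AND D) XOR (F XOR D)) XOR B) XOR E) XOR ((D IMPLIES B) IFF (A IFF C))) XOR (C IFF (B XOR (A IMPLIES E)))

True

A AND D = False AND False = False
F XOR D = False XOR False = False
(A AND D) XOR (F XOR D) = False XOR False = False
((A AND D) XOR (F XOR D)) XOR B = False XOR False = False
(((A AND D) XOR (F XOR D)) XOR B) XOR E = False XOR False = False
D IMPLIES B = False IMPLIES False = True
A IFF C = False IFF True = False
(D IMPLIES B) IFF (A IFF C) = True IFF False = False
((((A AND D) XOR (F XOR D)) XOR B) XOR E) XOR ((D IMPLIES B) IFF (A IFF C)) = False XOR False = False
A IMPLIES E = False IMPLIES False = True
B XOR (A IMPLIES E) = False XOR True = True
C IFF (B XOR (A IMPLIES E)) = True IFF True = True
(((((A AND D) XOR (F XOR D)) XOR B) XOR E) XOR ((D IMPLIES B) IFF (A IFF C))) XOR (C IFF (B XOR (A IMPLIES E))) = False XOR True = True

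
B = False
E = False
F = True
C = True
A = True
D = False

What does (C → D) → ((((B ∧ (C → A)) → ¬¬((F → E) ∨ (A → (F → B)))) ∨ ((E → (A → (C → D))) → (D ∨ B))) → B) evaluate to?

True

Substituting B=False, E=False, F=True, C=True, A=True, D=False:
C → D = True → False = False
C → A = True → True = True
B ∧ (C → A) = False ∧ True = False
F → E = True → False = False
F → B = True → False = False
A → (F → B) = True → False = False
(F → E) ∨ (A → (F → B)) = False ∨ False = False
¬((F → E) ∨ (A → (F → B))) = ¬False = True
¬¬((F → E) ∨ (A → (F → B))) = ¬True = False
(B ∧ (C → A)) → ¬¬((F → E) ∨ (A → (F → B))) = False → False = True
C → D = True → False = False
A → (C → D) = True → False = False
E → (A → (C → D)) = False → False = True
D ∨ B = False ∨ False = False
(E → (A → (C → D))) → (D ∨ B) = True → False = False
((B ∧ (C → A)) → ¬¬((F → E) ∨ (A → (F → B)))) ∨ ((E → (A → (C → D))) → (D ∨ B)) = True ∨ False = True
(((B ∧ (C → A)) → ¬¬((F → E) ∨ (A → (F → B)))) ∨ ((E → (A → (C → D))) → (D ∨ B))) → B = True → False = False
(C → D) → ((((B ∧ (C → A)) → ¬¬((F → E) ∨ (A → (F → B)))) ∨ ((E → (A → (C → D))) → (D ∨ B))) → B) = False → False = True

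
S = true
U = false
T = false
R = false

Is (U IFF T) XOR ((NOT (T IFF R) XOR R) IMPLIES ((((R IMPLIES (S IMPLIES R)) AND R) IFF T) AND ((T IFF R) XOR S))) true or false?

false

U IFF T = false IFF false = true
T IFF R = false IFF false = true
NOT (T IFF R) = NOT true = false
NOT (T IFF R) XOR R = false XOR false = false
S IMPLIES R = true IMPLIES false = false
R IMPLIES (S IMPLIES R) = false IMPLIES false = true
(R IMPLIES (S IMPLIES R)) AND R = true AND false = false
((R IMPLIES (S IMPLIES R)) AND R) IFF T = false IFF false = true
T IFF R = false IFF false = true
(T IFF R) XOR S = true XOR true = false
(((R IMPLIES (S IMPLIES R)) AND R) IFF T) AND ((T IFF R) XOR S) = true AND false = false
(NOT (T IFF R) XOR R) IMPLIES ((((R IMPLIES (S IMPLIES R)) AND R) IFF T) AND ((T IFF R) XOR S)) = false IMPLIES false = true
(U IFF T) XOR ((NOT (T IFF R) XOR R) IMPLIES ((((R IMPLIES (S IMPLIES R)) AND R) IFF T) AND ((T IFF R) XOR S))) = true XOR true = false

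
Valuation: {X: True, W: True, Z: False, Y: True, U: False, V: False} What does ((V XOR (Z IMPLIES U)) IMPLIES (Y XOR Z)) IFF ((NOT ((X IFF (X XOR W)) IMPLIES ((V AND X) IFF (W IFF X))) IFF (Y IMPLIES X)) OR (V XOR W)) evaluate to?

Substituting X=True, W=True, Z=False, Y=True, U=False, V=False:
Z IMPLIES U = False IMPLIES False = True
V XOR (Z IMPLIES U) = False XOR True = True
Y XOR Z = True XOR False = True
(V XOR (Z IMPLIES U)) IMPLIES (Y XOR Z) = True IMPLIES True = True
X XOR W = True XOR True = False
X IFF (X XOR W) = True IFF False = False
V AND X = False AND True = False
W IFF X = True IFF True = True
(V AND X) IFF (W IFF X) = False IFF True = False
(X IFF (X XOR W)) IMPLIES ((V AND X) IFF (W IFF X)) = False IMPLIES False = True
NOT ((X IFF (X XOR W)) IMPLIES ((V AND X) IFF (W IFF X))) = NOT True = False
Y IMPLIES X = True IMPLIES True = True
NOT ((X IFF (X XOR W)) IMPLIES ((V AND X) IFF (W IFF X))) IFF (Y IMPLIES X) = False IFF True = False
V XOR W = False XOR True = True
(NOT ((X IFF (X XOR W)) IMPLIES ((V AND X) IFF (W IFF X))) IFF (Y IMPLIES X)) OR (V XOR W) = False OR True = True
((V XOR (Z IMPLIES U)) IMPLIES (Y XOR Z)) IFF ((NOT ((X IFF (X XOR W)) IMPLIES ((V AND X) IFF (W IFF X))) IFF (Y IMPLIES X)) OR (V XOR W)) = True IFF True = True

True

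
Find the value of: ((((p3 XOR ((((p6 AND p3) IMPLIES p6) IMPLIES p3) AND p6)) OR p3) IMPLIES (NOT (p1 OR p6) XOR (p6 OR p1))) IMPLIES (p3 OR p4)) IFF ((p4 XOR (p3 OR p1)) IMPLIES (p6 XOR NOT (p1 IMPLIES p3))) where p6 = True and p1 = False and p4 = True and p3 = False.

True

Substituting p6=True, p1=False, p4=True, p3=False:
p6 AND p3 = True AND False = False
(p6 AND p3) IMPLIES p6 = False IMPLIES True = True
((p6 AND p3) IMPLIES p6) IMPLIES p3 = True IMPLIES False = False
(((p6 AND p3) IMPLIES p6) IMPLIES p3) AND p6 = False AND True = False
p3 XOR ((((p6 AND p3) IMPLIES p6) IMPLIES p3) AND p6) = False XOR False = False
(p3 XOR ((((p6 AND p3) IMPLIES p6) IMPLIES p3) AND p6)) OR p3 = False OR False = False
p1 OR p6 = False OR True = True
NOT (p1 OR p6) = NOT True = False
p6 OR p1 = True OR False = True
NOT (p1 OR p6) XOR (p6 OR p1) = False XOR True = True
((p3 XOR ((((p6 AND p3) IMPLIES p6) IMPLIES p3) AND p6)) OR p3) IMPLIES (NOT (p1 OR p6) XOR (p6 OR p1)) = False IMPLIES True = True
p3 OR p4 = False OR True = True
(((p3 XOR ((((p6 AND p3) IMPLIES p6) IMPLIES p3) AND p6)) OR p3) IMPLIES (NOT (p1 OR p6) XOR (p6 OR p1))) IMPLIES (p3 OR p4) = True IMPLIES True = True
p3 OR p1 = False OR False = False
p4 XOR (p3 OR p1) = True XOR False = True
p1 IMPLIES p3 = False IMPLIES False = True
NOT (p1 IMPLIES p3) = NOT True = False
p6 XOR NOT (p1 IMPLIES p3) = True XOR False = True
(p4 XOR (p3 OR p1)) IMPLIES (p6 XOR NOT (p1 IMPLIES p3)) = True IMPLIES True = True
((((p3 XOR ((((p6 AND p3) IMPLIES p6) IMPLIES p3) AND p6)) OR p3) IMPLIES (NOT (p1 OR p6) XOR (p6 OR p1))) IMPLIES (p3 OR p4)) IFF ((p4 XOR (p3 OR p1)) IMPLIES (p6 XOR NOT (p1 IMPLIES p3))) = True IFF True = True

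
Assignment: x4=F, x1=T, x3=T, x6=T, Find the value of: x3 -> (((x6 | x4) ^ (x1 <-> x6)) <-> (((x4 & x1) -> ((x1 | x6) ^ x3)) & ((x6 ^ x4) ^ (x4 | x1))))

x6 | x4 = T | F = T
x1 <-> x6 = T <-> T = T
(x6 | x4) ^ (x1 <-> x6) = T ^ T = F
x4 & x1 = F & T = F
x1 | x6 = T | T = T
(x1 | x6) ^ x3 = T ^ T = F
(x4 & x1) -> ((x1 | x6) ^ x3) = F -> F = T
x6 ^ x4 = T ^ F = T
x4 | x1 = F | T = T
(x6 ^ x4) ^ (x4 | x1) = T ^ T = F
((x4 & x1) -> ((x1 | x6) ^ x3)) & ((x6 ^ x4) ^ (x4 | x1)) = T & F = F
((x6 | x4) ^ (x1 <-> x6)) <-> (((x4 & x1) -> ((x1 | x6) ^ x3)) & ((x6 ^ x4) ^ (x4 | x1))) = F <-> F = T
x3 -> (((x6 | x4) ^ (x1 <-> x6)) <-> (((x4 & x1) -> ((x1 | x6) ^ x3)) & ((x6 ^ x4) ^ (x4 | x1)))) = T -> T = T

T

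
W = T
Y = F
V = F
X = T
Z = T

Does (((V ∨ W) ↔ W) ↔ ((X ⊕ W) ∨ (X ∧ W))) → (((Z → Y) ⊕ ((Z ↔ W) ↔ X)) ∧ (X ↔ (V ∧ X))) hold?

F

V ∨ W = F ∨ T = T
(V ∨ W) ↔ W = T ↔ T = T
X ⊕ W = T ⊕ T = F
X ∧ W = T ∧ T = T
(X ⊕ W) ∨ (X ∧ W) = F ∨ T = T
((V ∨ W) ↔ W) ↔ ((X ⊕ W) ∨ (X ∧ W)) = T ↔ T = T
Z → Y = T → F = F
Z ↔ W = T ↔ T = T
(Z ↔ W) ↔ X = T ↔ T = T
(Z → Y) ⊕ ((Z ↔ W) ↔ X) = F ⊕ T = T
V ∧ X = F ∧ T = F
X ↔ (V ∧ X) = T ↔ F = F
((Z → Y) ⊕ ((Z ↔ W) ↔ X)) ∧ (X ↔ (V ∧ X)) = T ∧ F = F
(((V ∨ W) ↔ W) ↔ ((X ⊕ W) ∨ (X ∧ W))) → (((Z → Y) ⊕ ((Z ↔ W) ↔ X)) ∧ (X ↔ (V ∧ X))) = T → F = F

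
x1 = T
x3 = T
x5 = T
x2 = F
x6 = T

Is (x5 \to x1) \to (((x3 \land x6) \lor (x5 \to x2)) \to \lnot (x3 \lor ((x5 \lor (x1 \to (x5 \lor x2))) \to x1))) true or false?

Substituting x1=T, x3=T, x5=T, x2=F, x6=T:
x5 \to x1 = T \to T = T
x3 \land x6 = T \land T = T
x5 \to x2 = T \to F = F
(x3 \land x6) \lor (x5 \to x2) = T \lor F = T
x5 \lor x2 = T \lor F = T
x1 \to (x5 \lor x2) = T \to T = T
x5 \lor (x1 \to (x5 \lor x2)) = T \lor T = T
(x5 \lor (x1 \to (x5 \lor x2))) \to x1 = T \to T = T
x3 \lor ((x5 \lor (x1 \to (x5 \lor x2))) \to x1) = T \lor T = T
\lnot (x3 \lor ((x5 \lor (x1 \to (x5 \lor x2))) \to x1)) = \lnot T = F
((x3 \land x6) \lor (x5 \to x2)) \to \lnot (x3 \lor ((x5 \lor (x1 \to (x5 \lor x2))) \to x1)) = T \to F = F
(x5 \to x1) \to (((x3 \land x6) \lor (x5 \to x2)) \to \lnot (x3 \lor ((x5 \lor (x1 \to (x5 \lor x2))) \to x1))) = T \to F = F

F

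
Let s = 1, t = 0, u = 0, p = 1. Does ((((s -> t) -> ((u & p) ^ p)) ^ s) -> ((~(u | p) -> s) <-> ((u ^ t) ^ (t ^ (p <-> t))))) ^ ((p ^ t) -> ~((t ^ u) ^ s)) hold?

1

s -> t = 1 -> 0 = 0
u & p = 0 & 1 = 0
(u & p) ^ p = 0 ^ 1 = 1
(s -> t) -> ((u & p) ^ p) = 0 -> 1 = 1
((s -> t) -> ((u & p) ^ p)) ^ s = 1 ^ 1 = 0
u | p = 0 | 1 = 1
~(u | p) = ~1 = 0
~(u | p) -> s = 0 -> 1 = 1
u ^ t = 0 ^ 0 = 0
p <-> t = 1 <-> 0 = 0
t ^ (p <-> t) = 0 ^ 0 = 0
(u ^ t) ^ (t ^ (p <-> t)) = 0 ^ 0 = 0
(~(u | p) -> s) <-> ((u ^ t) ^ (t ^ (p <-> t))) = 1 <-> 0 = 0
(((s -> t) -> ((u & p) ^ p)) ^ s) -> ((~(u | p) -> s) <-> ((u ^ t) ^ (t ^ (p <-> t)))) = 0 -> 0 = 1
p ^ t = 1 ^ 0 = 1
t ^ u = 0 ^ 0 = 0
(t ^ u) ^ s = 0 ^ 1 = 1
~((t ^ u) ^ s) = ~1 = 0
(p ^ t) -> ~((t ^ u) ^ s) = 1 -> 0 = 0
((((s -> t) -> ((u & p) ^ p)) ^ s) -> ((~(u | p) -> s) <-> ((u ^ t) ^ (t ^ (p <-> t))))) ^ ((p ^ t) -> ~((t ^ u) ^ s)) = 1 ^ 0 = 1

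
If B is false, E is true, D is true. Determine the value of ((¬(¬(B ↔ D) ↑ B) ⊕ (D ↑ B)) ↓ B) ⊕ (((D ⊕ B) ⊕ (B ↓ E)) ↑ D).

B ↔ D = F ↔ T = F
¬(B ↔ D) = ¬F = T
¬(B ↔ D) ↑ B = T ↑ F = T
¬(¬(B ↔ D) ↑ B) = ¬T = F
D ↑ B = T ↑ F = T
¬(¬(B ↔ D) ↑ B) ⊕ (D ↑ B) = F ⊕ T = T
(¬(¬(B ↔ D) ↑ B) ⊕ (D ↑ B)) ↓ B = T ↓ F = F
D ⊕ B = T ⊕ F = T
B ↓ E = F ↓ T = F
(D ⊕ B) ⊕ (B ↓ E) = T ⊕ F = T
((D ⊕ B) ⊕ (B ↓ E)) ↑ D = T ↑ T = F
((¬(¬(B ↔ D) ↑ B) ⊕ (D ↑ B)) ↓ B) ⊕ (((D ⊕ B) ⊕ (B ↓ E)) ↑ D) = F ⊕ F = F

F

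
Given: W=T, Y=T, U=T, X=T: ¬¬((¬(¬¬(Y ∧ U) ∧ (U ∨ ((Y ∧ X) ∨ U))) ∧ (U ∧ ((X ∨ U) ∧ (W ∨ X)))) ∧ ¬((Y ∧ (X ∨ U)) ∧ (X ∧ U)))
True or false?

F

Y ∧ U = T ∧ T = T
¬(Y ∧ U) = ¬T = F
¬¬(Y ∧ U) = ¬F = T
Y ∧ X = T ∧ T = T
(Y ∧ X) ∨ U = T ∨ T = T
U ∨ ((Y ∧ X) ∨ U) = T ∨ T = T
¬¬(Y ∧ U) ∧ (U ∨ ((Y ∧ X) ∨ U)) = T ∧ T = T
¬(¬¬(Y ∧ U) ∧ (U ∨ ((Y ∧ X) ∨ U))) = ¬T = F
X ∨ U = T ∨ T = T
W ∨ X = T ∨ T = T
(X ∨ U) ∧ (W ∨ X) = T ∧ T = T
U ∧ ((X ∨ U) ∧ (W ∨ X)) = T ∧ T = T
¬(¬¬(Y ∧ U) ∧ (U ∨ ((Y ∧ X) ∨ U))) ∧ (U ∧ ((X ∨ U) ∧ (W ∨ X))) = F ∧ T = F
X ∨ U = T ∨ T = T
Y ∧ (X ∨ U) = T ∧ T = T
X ∧ U = T ∧ T = T
(Y ∧ (X ∨ U)) ∧ (X ∧ U) = T ∧ T = T
¬((Y ∧ (X ∨ U)) ∧ (X ∧ U)) = ¬T = F
(¬(¬¬(Y ∧ U) ∧ (U ∨ ((Y ∧ X) ∨ U))) ∧ (U ∧ ((X ∨ U) ∧ (W ∨ X)))) ∧ ¬((Y ∧ (X ∨ U)) ∧ (X ∧ U)) = F ∧ F = F
¬((¬(¬¬(Y ∧ U) ∧ (U ∨ ((Y ∧ X) ∨ U))) ∧ (U ∧ ((X ∨ U) ∧ (W ∨ X)))) ∧ ¬((Y ∧ (X ∨ U)) ∧ (X ∧ U))) = ¬F = T
¬¬((¬(¬¬(Y ∧ U) ∧ (U ∨ ((Y ∧ X) ∨ U))) ∧ (U ∧ ((X ∨ U) ∧ (W ∨ X)))) ∧ ¬((Y ∧ (X ∨ U)) ∧ (X ∧ U))) = ¬T = F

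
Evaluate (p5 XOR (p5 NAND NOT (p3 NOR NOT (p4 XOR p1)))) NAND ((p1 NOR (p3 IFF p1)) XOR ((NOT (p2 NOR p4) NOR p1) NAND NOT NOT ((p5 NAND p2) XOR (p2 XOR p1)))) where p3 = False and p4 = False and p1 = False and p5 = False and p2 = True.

False

p4 XOR p1 = False XOR False = False
NOT (p4 XOR p1) = NOT False = True
p3 NOR NOT (p4 XOR p1) = False NOR True = False
NOT (p3 NOR NOT (p4 XOR p1)) = NOT False = True
p5 NAND NOT (p3 NOR NOT (p4 XOR p1)) = False NAND True = True
p5 XOR (p5 NAND NOT (p3 NOR NOT (p4 XOR p1))) = False XOR True = True
p3 IFF p1 = False IFF False = True
p1 NOR (p3 IFF p1) = False NOR True = False
p2 NOR p4 = True NOR False = False
NOT (p2 NOR p4) = NOT False = True
NOT (p2 NOR p4) NOR p1 = True NOR False = False
p5 NAND p2 = False NAND True = True
p2 XOR p1 = True XOR False = True
(p5 NAND p2) XOR (p2 XOR p1) = True XOR True = False
NOT ((p5 NAND p2) XOR (p2 XOR p1)) = NOT False = True
NOT NOT ((p5 NAND p2) XOR (p2 XOR p1)) = NOT True = False
(NOT (p2 NOR p4) NOR p1) NAND NOT NOT ((p5 NAND p2) XOR (p2 XOR p1)) = False NAND False = True
(p1 NOR (p3 IFF p1)) XOR ((NOT (p2 NOR p4) NOR p1) NAND NOT NOT ((p5 NAND p2) XOR (p2 XOR p1))) = False XOR True = True
(p5 XOR (p5 NAND NOT (p3 NOR NOT (p4 XOR p1)))) NAND ((p1 NOR (p3 IFF p1)) XOR ((NOT (p2 NOR p4) NOR p1) NAND NOT NOT ((p5 NAND p2) XOR (p2 XOR p1)))) = True NAND True = False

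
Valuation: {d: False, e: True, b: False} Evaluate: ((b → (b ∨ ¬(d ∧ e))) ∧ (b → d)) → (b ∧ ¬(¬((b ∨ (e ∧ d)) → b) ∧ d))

d ∧ e = False ∧ True = False
¬(d ∧ e) = ¬False = True
b ∨ ¬(d ∧ e) = False ∨ True = True
b → (b ∨ ¬(d ∧ e)) = False → True = True
b → d = False → False = True
(b → (b ∨ ¬(d ∧ e))) ∧ (b → d) = True ∧ True = True
e ∧ d = True ∧ False = False
b ∨ (e ∧ d) = False ∨ False = False
(b ∨ (e ∧ d)) → b = False → False = True
¬((b ∨ (e ∧ d)) → b) = ¬True = False
¬((b ∨ (e ∧ d)) → b) ∧ d = False ∧ False = False
¬(¬((b ∨ (e ∧ d)) → b) ∧ d) = ¬False = True
b ∧ ¬(¬((b ∨ (e ∧ d)) → b) ∧ d) = False ∧ True = False
((b → (b ∨ ¬(d ∧ e))) ∧ (b → d)) → (b ∧ ¬(¬((b ∨ (e ∧ d)) → b) ∧ d)) = True → False = False

False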